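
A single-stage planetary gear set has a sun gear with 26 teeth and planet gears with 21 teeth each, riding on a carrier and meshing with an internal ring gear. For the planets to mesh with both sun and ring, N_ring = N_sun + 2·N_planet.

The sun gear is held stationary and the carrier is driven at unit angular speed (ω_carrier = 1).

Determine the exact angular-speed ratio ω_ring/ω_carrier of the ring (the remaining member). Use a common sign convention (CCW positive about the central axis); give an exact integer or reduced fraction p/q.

47/34

N_ring = 26 + 2·21 = 68
26(ω_s−ω_c) = −68(ω_r−ω_c),  ω_s=0, ω_c=1
ω_r = 1 − (26/68)(0−1) = 47/34
ω_r/ω_c = 47/34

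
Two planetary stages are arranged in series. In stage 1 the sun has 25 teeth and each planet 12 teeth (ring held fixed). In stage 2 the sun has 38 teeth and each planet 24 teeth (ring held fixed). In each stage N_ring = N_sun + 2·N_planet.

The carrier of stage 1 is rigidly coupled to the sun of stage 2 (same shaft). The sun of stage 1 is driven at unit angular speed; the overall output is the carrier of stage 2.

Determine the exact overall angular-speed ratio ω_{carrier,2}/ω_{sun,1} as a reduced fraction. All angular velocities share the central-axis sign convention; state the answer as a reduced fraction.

Stage 1: N_ring = 25 + 2·12 = 49
Stage 1: 25(ω_s−ω_c) = −49(ω_r−ω_c),  ω_r=0, ω_s=1
Stage 1: 25(1−ω_c) = −49(0−ω_c)  ⇒  74ω_c = 25  ⇒  ω_c = 25/74
  ⇒ ω_c¹/ω_s¹ = 25/74
Stage 2: N_ring = 38 + 2·24 = 86
Stage 2: 38(ω_s−ω_c) = −86(ω_r−ω_c),  ω_r=0, ω_s=1
Stage 2: 38(1−ω_c) = −86(0−ω_c)  ⇒  124ω_c = 38  ⇒  ω_c = 19/62
  ⇒ ω_c²/ω_s² = 19/62
Coupling ω_s² = ω_c¹ ⇒ overall = 25/74 × 19/62 = 475/4588

475/4588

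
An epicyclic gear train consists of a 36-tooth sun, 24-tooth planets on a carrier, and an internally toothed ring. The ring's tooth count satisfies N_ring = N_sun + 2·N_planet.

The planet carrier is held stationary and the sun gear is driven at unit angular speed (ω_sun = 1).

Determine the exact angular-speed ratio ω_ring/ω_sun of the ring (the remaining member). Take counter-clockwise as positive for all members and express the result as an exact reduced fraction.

-3/7

N_ring = 36 + 2·24 = 84
36(ω_s−ω_c) = −84(ω_r−ω_c),  ω_c=0, ω_s=1
ω_r = 0 − (36/84)(1−0) = -3/7
ω_r/ω_s = -3/7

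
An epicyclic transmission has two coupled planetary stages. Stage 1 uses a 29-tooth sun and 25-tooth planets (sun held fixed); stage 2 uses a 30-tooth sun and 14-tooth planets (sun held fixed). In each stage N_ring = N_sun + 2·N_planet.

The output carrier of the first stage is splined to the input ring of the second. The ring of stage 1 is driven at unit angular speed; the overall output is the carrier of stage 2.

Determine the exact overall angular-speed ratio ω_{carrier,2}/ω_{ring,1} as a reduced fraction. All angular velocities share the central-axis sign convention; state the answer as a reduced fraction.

Stage 1: N_ring = 29 + 2·25 = 79
Stage 1: 29(ω_s−ω_c) = −79(ω_r−ω_c),  ω_s=0, ω_r=1
Stage 1: 29(0−ω_c) = −79(1−ω_c)  ⇒  108ω_c = 79  ⇒  ω_c = 79/108
  ⇒ ω_c¹/ω_r¹ = 79/108
Stage 2: N_ring = 30 + 2·14 = 58
Stage 2: 30(ω_s−ω_c) = −58(ω_r−ω_c),  ω_s=0, ω_r=1
Stage 2: 30(0−ω_c) = −58(1−ω_c)  ⇒  88ω_c = 58  ⇒  ω_c = 29/44
  ⇒ ω_c²/ω_r² = 29/44
Coupling ω_r² = ω_c¹ ⇒ overall = 79/108 × 29/44 = 2291/4752

2291/4752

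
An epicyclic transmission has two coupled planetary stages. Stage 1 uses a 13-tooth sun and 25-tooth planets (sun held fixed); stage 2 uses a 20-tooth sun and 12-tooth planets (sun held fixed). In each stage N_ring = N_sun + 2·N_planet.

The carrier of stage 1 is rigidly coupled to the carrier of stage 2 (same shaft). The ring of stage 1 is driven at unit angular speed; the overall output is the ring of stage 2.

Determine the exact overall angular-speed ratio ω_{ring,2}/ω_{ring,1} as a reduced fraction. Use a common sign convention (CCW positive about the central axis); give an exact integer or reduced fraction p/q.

252/209

Stage 1: N_ring = 13 + 2·25 = 63
Stage 1: 13(ω_s−ω_c) = −63(ω_r−ω_c),  ω_s=0, ω_r=1
Stage 1: 13(0−ω_c) = −63(1−ω_c)  ⇒  76ω_c = 63  ⇒  ω_c = 63/76
  ⇒ ω_c¹/ω_r¹ = 63/76
Stage 2: N_ring = 20 + 2·12 = 44
Stage 2: 20(ω_s−ω_c) = −44(ω_r−ω_c),  ω_s=0, ω_c=1
Stage 2: ω_r = 1 − (20/44)(0−1) = 16/11
  ⇒ ω_r²/ω_c² = 16/11
Coupling ω_c² = ω_c¹ ⇒ overall = 63/76 × 16/11 = 252/209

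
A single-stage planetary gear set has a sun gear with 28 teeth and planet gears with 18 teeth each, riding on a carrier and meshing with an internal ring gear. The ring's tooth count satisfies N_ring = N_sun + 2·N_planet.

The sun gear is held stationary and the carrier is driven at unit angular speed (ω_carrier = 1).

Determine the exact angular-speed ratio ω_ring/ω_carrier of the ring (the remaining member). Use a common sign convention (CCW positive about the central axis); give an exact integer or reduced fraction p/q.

N_ring = 28 + 2·18 = 64
28(ω_s−ω_c) = −64(ω_r−ω_c),  ω_s=0, ω_c=1
ω_r = 1 − (28/64)(0−1) = 23/16
ω_r/ω_c = 23/16

23/16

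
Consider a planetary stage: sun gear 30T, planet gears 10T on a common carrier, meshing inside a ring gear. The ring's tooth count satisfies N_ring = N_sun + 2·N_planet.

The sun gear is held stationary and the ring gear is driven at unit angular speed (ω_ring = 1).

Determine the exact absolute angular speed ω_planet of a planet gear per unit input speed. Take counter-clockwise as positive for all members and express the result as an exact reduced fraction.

N_ring = 30 + 2·10 = 50
30(ω_s−ω_c) = −50(ω_r−ω_c),  ω_s=0, ω_r=1
30(0−ω_c) = −50(1−ω_c)  ⇒  80ω_c = 50  ⇒  ω_c = 5/8
sun–planet: 30·(0−5/8) = −10·(ω_p−ω_c)  ⇒  ω_p−ω_c = −(30/10)·(-5/8) = 15/8
ω_p = 5/8 + 15/8 = 5/2

5/2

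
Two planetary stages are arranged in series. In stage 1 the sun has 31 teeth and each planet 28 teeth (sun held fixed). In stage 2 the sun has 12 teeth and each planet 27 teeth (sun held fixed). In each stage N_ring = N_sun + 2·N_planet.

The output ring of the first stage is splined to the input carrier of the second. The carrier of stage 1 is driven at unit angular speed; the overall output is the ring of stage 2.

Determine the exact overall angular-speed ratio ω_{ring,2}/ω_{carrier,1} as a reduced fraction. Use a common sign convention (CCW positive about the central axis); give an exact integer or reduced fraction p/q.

1534/957

Stage 1: N_ring = 31 + 2·28 = 87
Stage 1: 31(ω_s−ω_c) = −87(ω_r−ω_c),  ω_s=0, ω_c=1
Stage 1: ω_r = 1 − (31/87)(0−1) = 118/87
  ⇒ ω_r¹/ω_c¹ = 118/87
Stage 2: N_ring = 12 + 2·27 = 66
Stage 2: 12(ω_s−ω_c) = −66(ω_r−ω_c),  ω_s=0, ω_c=1
Stage 2: ω_r = 1 − (12/66)(0−1) = 13/11
  ⇒ ω_r²/ω_c² = 13/11
Coupling ω_c² = ω_r¹ ⇒ overall = 118/87 × 13/11 = 1534/957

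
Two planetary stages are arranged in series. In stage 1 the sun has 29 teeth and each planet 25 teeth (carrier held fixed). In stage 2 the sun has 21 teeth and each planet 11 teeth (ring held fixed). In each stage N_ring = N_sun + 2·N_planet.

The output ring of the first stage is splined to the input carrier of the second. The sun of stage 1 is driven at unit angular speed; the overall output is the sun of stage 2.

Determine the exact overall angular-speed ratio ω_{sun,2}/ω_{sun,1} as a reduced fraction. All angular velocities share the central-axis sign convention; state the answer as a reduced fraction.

-1856/1659

Stage 1: N_ring = 29 + 2·25 = 79
Stage 1: 29(ω_s−ω_c) = −79(ω_r−ω_c),  ω_c=0, ω_s=1
Stage 1: ω_r = 0 − (29/79)(1−0) = -29/79
  ⇒ ω_r¹/ω_s¹ = -29/79
Stage 2: N_ring = 21 + 2·11 = 43
Stage 2: 21(ω_s−ω_c) = −43(ω_r−ω_c),  ω_r=0, ω_c=1
Stage 2: ω_s = 1 − (43/21)(0−1) = 64/21
  ⇒ ω_s²/ω_c² = 64/21
Coupling ω_c² = ω_r¹ ⇒ overall = -29/79 × 64/21 = -1856/1659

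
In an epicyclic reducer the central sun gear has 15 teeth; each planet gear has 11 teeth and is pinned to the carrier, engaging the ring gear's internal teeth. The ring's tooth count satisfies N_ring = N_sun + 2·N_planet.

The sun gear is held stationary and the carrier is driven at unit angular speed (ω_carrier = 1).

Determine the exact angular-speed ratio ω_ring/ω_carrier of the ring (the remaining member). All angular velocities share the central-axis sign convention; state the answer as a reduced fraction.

52/37

N_ring = 15 + 2·11 = 37
15(ω_s−ω_c) = −37(ω_r−ω_c),  ω_s=0, ω_c=1
ω_r = 1 − (15/37)(0−1) = 52/37
ω_r/ω_c = 52/37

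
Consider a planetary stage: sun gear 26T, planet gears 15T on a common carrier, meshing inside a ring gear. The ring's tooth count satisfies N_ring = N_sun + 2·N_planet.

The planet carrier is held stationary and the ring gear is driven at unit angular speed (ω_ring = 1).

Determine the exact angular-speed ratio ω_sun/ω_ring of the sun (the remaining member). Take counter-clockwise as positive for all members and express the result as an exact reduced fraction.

N_ring = 26 + 2·15 = 56
26(ω_s−ω_c) = −56(ω_r−ω_c),  ω_c=0, ω_r=1
ω_s = 0 − (56/26)(1−0) = -28/13
ω_s/ω_r = -28/13

-28/13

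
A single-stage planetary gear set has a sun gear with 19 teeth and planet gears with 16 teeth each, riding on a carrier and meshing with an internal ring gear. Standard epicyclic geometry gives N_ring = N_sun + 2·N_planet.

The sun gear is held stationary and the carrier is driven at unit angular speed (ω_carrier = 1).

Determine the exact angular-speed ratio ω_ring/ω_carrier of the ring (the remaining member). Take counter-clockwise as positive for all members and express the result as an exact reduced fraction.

70/51

N_ring = 19 + 2·16 = 51
19(ω_s−ω_c) = −51(ω_r−ω_c),  ω_s=0, ω_c=1
ω_r = 1 − (19/51)(0−1) = 70/51
ω_r/ω_c = 70/51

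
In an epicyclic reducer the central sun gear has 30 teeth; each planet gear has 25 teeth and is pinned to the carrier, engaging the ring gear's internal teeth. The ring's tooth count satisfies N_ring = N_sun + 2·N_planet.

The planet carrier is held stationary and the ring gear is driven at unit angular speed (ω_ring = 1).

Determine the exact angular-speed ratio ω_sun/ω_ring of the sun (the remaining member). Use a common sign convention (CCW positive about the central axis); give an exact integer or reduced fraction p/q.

-8/3

N_ring = 30 + 2·25 = 80
30(ω_s−ω_c) = −80(ω_r−ω_c),  ω_c=0, ω_r=1
ω_s = 0 − (80/30)(1−0) = -8/3
ω_s/ω_r = -8/3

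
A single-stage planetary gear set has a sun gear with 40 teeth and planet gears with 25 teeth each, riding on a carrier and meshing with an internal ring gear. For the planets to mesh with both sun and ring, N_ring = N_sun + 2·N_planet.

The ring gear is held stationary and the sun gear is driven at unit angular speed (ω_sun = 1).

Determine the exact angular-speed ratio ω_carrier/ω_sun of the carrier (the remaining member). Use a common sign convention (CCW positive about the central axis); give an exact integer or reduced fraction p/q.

N_ring = 40 + 2·25 = 90
40(ω_s−ω_c) = −90(ω_r−ω_c),  ω_r=0, ω_s=1
40(1−ω_c) = −90(0−ω_c)  ⇒  130ω_c = 40  ⇒  ω_c = 4/13
ω_c/ω_s = 4/13

4/13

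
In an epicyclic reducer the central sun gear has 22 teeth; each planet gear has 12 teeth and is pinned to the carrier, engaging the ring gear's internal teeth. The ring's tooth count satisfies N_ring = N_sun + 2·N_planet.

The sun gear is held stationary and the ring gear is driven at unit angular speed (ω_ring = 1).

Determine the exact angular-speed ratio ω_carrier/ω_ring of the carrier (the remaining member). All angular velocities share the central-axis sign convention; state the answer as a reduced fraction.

23/34

N_ring = 22 + 2·12 = 46
22(ω_s−ω_c) = −46(ω_r−ω_c),  ω_s=0, ω_r=1
22(0−ω_c) = −46(1−ω_c)  ⇒  68ω_c = 46  ⇒  ω_c = 23/34
ω_c/ω_r = 23/34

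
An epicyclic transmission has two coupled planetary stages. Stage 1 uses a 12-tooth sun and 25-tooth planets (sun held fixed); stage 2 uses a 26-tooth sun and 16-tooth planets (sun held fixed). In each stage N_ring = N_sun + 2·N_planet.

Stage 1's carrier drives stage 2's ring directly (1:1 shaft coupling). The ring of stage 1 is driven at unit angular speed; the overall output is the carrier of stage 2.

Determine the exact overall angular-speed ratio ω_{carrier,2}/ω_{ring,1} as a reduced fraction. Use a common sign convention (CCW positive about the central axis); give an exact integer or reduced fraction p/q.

899/1554

Stage 1: N_ring = 12 + 2·25 = 62
Stage 1: 12(ω_s−ω_c) = −62(ω_r−ω_c),  ω_s=0, ω_r=1
Stage 1: 12(0−ω_c) = −62(1−ω_c)  ⇒  74ω_c = 62  ⇒  ω_c = 31/37
  ⇒ ω_c¹/ω_r¹ = 31/37
Stage 2: N_ring = 26 + 2·16 = 58
Stage 2: 26(ω_s−ω_c) = −58(ω_r−ω_c),  ω_s=0, ω_r=1
Stage 2: 26(0−ω_c) = −58(1−ω_c)  ⇒  84ω_c = 58  ⇒  ω_c = 29/42
  ⇒ ω_c²/ω_r² = 29/42
Coupling ω_r² = ω_c¹ ⇒ overall = 31/37 × 29/42 = 899/1554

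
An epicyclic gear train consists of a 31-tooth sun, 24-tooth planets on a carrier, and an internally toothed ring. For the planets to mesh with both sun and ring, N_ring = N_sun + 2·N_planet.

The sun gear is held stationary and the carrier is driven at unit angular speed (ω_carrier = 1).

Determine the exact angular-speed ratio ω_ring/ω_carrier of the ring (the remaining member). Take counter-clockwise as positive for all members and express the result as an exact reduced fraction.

110/79

N_ring = 31 + 2·24 = 79
31(ω_s−ω_c) = −79(ω_r−ω_c),  ω_s=0, ω_c=1
ω_r = 1 − (31/79)(0−1) = 110/79
ω_r/ω_c = 110/79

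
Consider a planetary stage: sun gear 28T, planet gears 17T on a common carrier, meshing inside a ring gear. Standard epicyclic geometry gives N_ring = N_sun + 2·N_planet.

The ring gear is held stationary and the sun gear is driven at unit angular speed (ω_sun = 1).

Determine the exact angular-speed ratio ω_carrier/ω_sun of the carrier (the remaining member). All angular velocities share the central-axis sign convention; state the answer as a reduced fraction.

N_ring = 28 + 2·17 = 62
28(ω_s−ω_c) = −62(ω_r−ω_c),  ω_r=0, ω_s=1
28(1−ω_c) = −62(0−ω_c)  ⇒  90ω_c = 28  ⇒  ω_c = 14/45
ω_c/ω_s = 14/45

14/45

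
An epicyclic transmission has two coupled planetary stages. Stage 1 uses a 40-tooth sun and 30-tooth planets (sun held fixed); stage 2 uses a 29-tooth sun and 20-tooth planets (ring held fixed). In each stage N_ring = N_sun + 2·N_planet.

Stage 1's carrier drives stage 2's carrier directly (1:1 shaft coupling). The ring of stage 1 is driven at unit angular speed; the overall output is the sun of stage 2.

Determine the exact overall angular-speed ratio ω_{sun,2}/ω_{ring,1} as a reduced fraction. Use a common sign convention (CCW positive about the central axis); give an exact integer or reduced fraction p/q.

70/29

Stage 1: N_ring = 40 + 2·30 = 100
Stage 1: 40(ω_s−ω_c) = −100(ω_r−ω_c),  ω_s=0, ω_r=1
Stage 1: 40(0−ω_c) = −100(1−ω_c)  ⇒  140ω_c = 100  ⇒  ω_c = 5/7
  ⇒ ω_c¹/ω_r¹ = 5/7
Stage 2: N_ring = 29 + 2·20 = 69
Stage 2: 29(ω_s−ω_c) = −69(ω_r−ω_c),  ω_r=0, ω_c=1
Stage 2: ω_s = 1 − (69/29)(0−1) = 98/29
  ⇒ ω_s²/ω_c² = 98/29
Coupling ω_c² = ω_c¹ ⇒ overall = 5/7 × 98/29 = 70/29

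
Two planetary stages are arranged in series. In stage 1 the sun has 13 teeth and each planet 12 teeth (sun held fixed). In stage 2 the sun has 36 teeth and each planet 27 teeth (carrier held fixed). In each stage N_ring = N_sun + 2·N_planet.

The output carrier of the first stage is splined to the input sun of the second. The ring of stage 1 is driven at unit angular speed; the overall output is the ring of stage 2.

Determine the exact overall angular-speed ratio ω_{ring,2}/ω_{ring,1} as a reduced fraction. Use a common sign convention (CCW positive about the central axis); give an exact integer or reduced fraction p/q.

Stage 1: N_ring = 13 + 2·12 = 37
Stage 1: 13(ω_s−ω_c) = −37(ω_r−ω_c),  ω_s=0, ω_r=1
Stage 1: 13(0−ω_c) = −37(1−ω_c)  ⇒  50ω_c = 37  ⇒  ω_c = 37/50
  ⇒ ω_c¹/ω_r¹ = 37/50
Stage 2: N_ring = 36 + 2·27 = 90
Stage 2: 36(ω_s−ω_c) = −90(ω_r−ω_c),  ω_c=0, ω_s=1
Stage 2: ω_r = 0 − (36/90)(1−0) = -2/5
  ⇒ ω_r²/ω_s² = -2/5
Coupling ω_s² = ω_c¹ ⇒ overall = 37/50 × -2/5 = -37/125

-37/125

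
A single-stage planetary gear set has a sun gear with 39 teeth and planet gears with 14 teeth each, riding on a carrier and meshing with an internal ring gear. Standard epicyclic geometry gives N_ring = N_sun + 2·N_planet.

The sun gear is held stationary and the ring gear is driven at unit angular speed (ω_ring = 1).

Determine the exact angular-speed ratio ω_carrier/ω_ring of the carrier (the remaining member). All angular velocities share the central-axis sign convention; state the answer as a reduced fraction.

67/106

N_ring = 39 + 2·14 = 67
39(ω_s−ω_c) = −67(ω_r−ω_c),  ω_s=0, ω_r=1
39(0−ω_c) = −67(1−ω_c)  ⇒  106ω_c = 67  ⇒  ω_c = 67/106
ω_c/ω_r = 67/106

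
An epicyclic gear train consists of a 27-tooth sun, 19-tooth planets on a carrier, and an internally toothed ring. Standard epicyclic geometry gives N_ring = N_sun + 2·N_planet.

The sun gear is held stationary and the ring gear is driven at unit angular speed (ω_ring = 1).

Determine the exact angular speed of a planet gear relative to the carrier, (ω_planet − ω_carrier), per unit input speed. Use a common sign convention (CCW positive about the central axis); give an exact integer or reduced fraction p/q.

N_ring = 27 + 2·19 = 65
27(ω_s−ω_c) = −65(ω_r−ω_c),  ω_s=0, ω_r=1
27(0−ω_c) = −65(1−ω_c)  ⇒  92ω_c = 65  ⇒  ω_c = 65/92
sun–planet: 27·(0−65/92) = −19·(ω_p−ω_c)  ⇒  ω_p−ω_c = −(27/19)·(-65/92) = 1755/1748

1755/1748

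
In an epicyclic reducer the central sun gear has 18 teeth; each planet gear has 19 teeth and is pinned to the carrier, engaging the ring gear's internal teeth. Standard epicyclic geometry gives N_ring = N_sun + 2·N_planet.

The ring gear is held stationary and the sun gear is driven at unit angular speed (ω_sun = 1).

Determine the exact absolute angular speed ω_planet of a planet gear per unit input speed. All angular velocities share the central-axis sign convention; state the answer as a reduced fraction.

N_ring = 18 + 2·19 = 56
18(ω_s−ω_c) = −56(ω_r−ω_c),  ω_r=0, ω_s=1
18(1−ω_c) = −56(0−ω_c)  ⇒  74ω_c = 18  ⇒  ω_c = 9/37
sun–planet: 18·(1−9/37) = −19·(ω_p−ω_c)  ⇒  ω_p−ω_c = −(18/19)·(28/37) = -504/703
ω_p = 9/37 − 504/703 = -9/19

-9/19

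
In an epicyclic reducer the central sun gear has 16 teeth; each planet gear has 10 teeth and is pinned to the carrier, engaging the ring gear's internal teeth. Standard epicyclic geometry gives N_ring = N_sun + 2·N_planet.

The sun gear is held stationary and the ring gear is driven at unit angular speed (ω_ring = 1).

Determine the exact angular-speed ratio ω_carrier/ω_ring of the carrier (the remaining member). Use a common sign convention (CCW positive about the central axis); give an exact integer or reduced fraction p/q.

N_ring = 16 + 2·10 = 36
16(ω_s−ω_c) = −36(ω_r−ω_c),  ω_s=0, ω_r=1
16(0−ω_c) = −36(1−ω_c)  ⇒  52ω_c = 36  ⇒  ω_c = 9/13
ω_c/ω_r = 9/13

9/13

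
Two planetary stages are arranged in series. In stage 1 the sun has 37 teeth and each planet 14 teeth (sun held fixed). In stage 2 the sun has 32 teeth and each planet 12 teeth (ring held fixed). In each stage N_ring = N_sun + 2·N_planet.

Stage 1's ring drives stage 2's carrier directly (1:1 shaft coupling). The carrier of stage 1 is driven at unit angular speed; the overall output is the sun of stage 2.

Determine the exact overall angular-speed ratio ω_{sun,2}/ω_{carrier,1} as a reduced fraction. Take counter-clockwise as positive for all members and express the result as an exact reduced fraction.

561/130

Stage 1: N_ring = 37 + 2·14 = 65
Stage 1: 37(ω_s−ω_c) = −65(ω_r−ω_c),  ω_s=0, ω_c=1
Stage 1: ω_r = 1 − (37/65)(0−1) = 102/65
  ⇒ ω_r¹/ω_c¹ = 102/65
Stage 2: N_ring = 32 + 2·12 = 56
Stage 2: 32(ω_s−ω_c) = −56(ω_r−ω_c),  ω_r=0, ω_c=1
Stage 2: ω_s = 1 − (56/32)(0−1) = 11/4
  ⇒ ω_s²/ω_c² = 11/4
Coupling ω_c² = ω_r¹ ⇒ overall = 102/65 × 11/4 = 561/130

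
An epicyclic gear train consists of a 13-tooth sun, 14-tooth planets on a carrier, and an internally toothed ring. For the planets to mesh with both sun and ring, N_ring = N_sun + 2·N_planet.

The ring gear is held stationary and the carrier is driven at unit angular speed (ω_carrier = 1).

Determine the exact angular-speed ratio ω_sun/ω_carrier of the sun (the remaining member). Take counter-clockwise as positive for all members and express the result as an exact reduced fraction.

N_ring = 13 + 2·14 = 41
13(ω_s−ω_c) = −41(ω_r−ω_c),  ω_r=0, ω_c=1
ω_s = 1 − (41/13)(0−1) = 54/13
ω_s/ω_c = 54/13

54/13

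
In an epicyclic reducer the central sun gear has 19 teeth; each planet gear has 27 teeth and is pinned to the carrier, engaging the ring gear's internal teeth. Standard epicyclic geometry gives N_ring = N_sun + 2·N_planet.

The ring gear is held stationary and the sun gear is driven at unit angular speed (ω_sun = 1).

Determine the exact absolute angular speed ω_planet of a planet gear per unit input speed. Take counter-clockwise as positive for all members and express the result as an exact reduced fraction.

N_ring = 19 + 2·27 = 73
19(ω_s−ω_c) = −73(ω_r−ω_c),  ω_r=0, ω_s=1
19(1−ω_c) = −73(0−ω_c)  ⇒  92ω_c = 19  ⇒  ω_c = 19/92
sun–planet: 19·(1−19/92) = −27·(ω_p−ω_c)  ⇒  ω_p−ω_c = −(19/27)·(73/92) = -1387/2484
ω_p = 19/92 − 1387/2484 = -19/54

-19/54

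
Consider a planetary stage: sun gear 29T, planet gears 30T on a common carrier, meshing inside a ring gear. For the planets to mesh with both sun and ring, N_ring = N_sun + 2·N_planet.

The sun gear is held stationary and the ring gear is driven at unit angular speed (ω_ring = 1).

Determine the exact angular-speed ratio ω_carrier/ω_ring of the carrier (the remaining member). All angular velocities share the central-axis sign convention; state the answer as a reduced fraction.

89/118

N_ring = 29 + 2·30 = 89
29(ω_s−ω_c) = −89(ω_r−ω_c),  ω_s=0, ω_r=1
29(0−ω_c) = −89(1−ω_c)  ⇒  118ω_c = 89  ⇒  ω_c = 89/118
ω_c/ω_r = 89/118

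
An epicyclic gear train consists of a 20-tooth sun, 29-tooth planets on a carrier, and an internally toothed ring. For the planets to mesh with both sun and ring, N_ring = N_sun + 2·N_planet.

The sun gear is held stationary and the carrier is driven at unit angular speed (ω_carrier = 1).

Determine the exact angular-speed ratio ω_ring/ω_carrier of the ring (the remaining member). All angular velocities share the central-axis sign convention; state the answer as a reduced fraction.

49/39

N_ring = 20 + 2·29 = 78
20(ω_s−ω_c) = −78(ω_r−ω_c),  ω_s=0, ω_c=1
ω_r = 1 − (20/78)(0−1) = 49/39
ω_r/ω_c = 49/39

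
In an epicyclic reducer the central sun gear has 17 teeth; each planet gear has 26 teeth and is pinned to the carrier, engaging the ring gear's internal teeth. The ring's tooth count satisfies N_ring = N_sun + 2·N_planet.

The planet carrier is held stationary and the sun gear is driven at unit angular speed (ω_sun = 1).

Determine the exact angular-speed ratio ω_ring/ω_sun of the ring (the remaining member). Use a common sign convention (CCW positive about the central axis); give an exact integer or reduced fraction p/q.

-17/69

N_ring = 17 + 2·26 = 69
17(ω_s−ω_c) = −69(ω_r−ω_c),  ω_c=0, ω_s=1
ω_r = 0 − (17/69)(1−0) = -17/69
ω_r/ω_s = -17/69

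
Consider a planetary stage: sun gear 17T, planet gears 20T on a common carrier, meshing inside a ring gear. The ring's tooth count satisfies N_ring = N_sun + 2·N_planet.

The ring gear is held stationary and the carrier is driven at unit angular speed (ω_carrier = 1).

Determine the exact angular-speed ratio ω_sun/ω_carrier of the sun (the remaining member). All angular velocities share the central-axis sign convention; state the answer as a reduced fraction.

74/17

N_ring = 17 + 2·20 = 57
17(ω_s−ω_c) = −57(ω_r−ω_c),  ω_r=0, ω_c=1
ω_s = 1 − (57/17)(0−1) = 74/17
ω_s/ω_c = 74/17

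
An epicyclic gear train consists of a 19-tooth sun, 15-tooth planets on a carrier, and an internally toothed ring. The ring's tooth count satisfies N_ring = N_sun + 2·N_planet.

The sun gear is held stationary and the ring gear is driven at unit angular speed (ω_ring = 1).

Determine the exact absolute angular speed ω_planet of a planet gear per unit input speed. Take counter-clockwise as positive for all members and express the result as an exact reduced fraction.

49/30

N_ring = 19 + 2·15 = 49
19(ω_s−ω_c) = −49(ω_r−ω_c),  ω_s=0, ω_r=1
19(0−ω_c) = −49(1−ω_c)  ⇒  68ω_c = 49  ⇒  ω_c = 49/68
sun–planet: 19·(0−49/68) = −15·(ω_p−ω_c)  ⇒  ω_p−ω_c = −(19/15)·(-49/68) = 931/1020
ω_p = 49/68 + 931/1020 = 49/30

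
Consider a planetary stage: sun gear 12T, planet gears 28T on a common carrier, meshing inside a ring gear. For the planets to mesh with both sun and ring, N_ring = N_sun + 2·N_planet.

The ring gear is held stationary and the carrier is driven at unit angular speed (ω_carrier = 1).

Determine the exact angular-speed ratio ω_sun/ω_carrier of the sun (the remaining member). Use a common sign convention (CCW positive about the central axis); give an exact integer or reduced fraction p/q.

20/3

N_ring = 12 + 2·28 = 68
12(ω_s−ω_c) = −68(ω_r−ω_c),  ω_r=0, ω_c=1
ω_s = 1 − (68/12)(0−1) = 20/3
ω_s/ω_c = 20/3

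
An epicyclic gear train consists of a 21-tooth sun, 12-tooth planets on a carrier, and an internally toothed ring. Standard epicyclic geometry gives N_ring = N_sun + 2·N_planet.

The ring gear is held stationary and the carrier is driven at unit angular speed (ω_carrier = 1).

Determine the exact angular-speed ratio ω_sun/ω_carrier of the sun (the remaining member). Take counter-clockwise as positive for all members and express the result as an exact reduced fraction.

N_ring = 21 + 2·12 = 45
21(ω_s−ω_c) = −45(ω_r−ω_c),  ω_r=0, ω_c=1
ω_s = 1 − (45/21)(0−1) = 22/7
ω_s/ω_c = 22/7

22/7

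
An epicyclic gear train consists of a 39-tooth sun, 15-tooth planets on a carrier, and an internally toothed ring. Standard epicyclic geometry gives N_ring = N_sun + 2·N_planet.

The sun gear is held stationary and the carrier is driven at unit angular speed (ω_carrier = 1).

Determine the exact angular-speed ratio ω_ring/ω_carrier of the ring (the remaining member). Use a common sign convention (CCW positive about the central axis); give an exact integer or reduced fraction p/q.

36/23

N_ring = 39 + 2·15 = 69
39(ω_s−ω_c) = −69(ω_r−ω_c),  ω_s=0, ω_c=1
ω_r = 1 − (39/69)(0−1) = 36/23
ω_r/ω_c = 36/23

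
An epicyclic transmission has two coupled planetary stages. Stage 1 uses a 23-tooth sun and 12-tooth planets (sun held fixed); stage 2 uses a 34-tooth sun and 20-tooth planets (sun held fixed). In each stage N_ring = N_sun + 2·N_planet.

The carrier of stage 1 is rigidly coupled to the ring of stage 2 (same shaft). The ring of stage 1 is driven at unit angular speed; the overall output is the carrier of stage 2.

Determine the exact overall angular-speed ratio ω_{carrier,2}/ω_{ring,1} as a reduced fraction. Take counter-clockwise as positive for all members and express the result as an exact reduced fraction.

Stage 1: N_ring = 23 + 2·12 = 47
Stage 1: 23(ω_s−ω_c) = −47(ω_r−ω_c),  ω_s=0, ω_r=1
Stage 1: 23(0−ω_c) = −47(1−ω_c)  ⇒  70ω_c = 47  ⇒  ω_c = 47/70
  ⇒ ω_c¹/ω_r¹ = 47/70
Stage 2: N_ring = 34 + 2·20 = 74
Stage 2: 34(ω_s−ω_c) = −74(ω_r−ω_c),  ω_s=0, ω_r=1
Stage 2: 34(0−ω_c) = −74(1−ω_c)  ⇒  108ω_c = 74  ⇒  ω_c = 37/54
  ⇒ ω_c²/ω_r² = 37/54
Coupling ω_r² = ω_c¹ ⇒ overall = 47/70 × 37/54 = 1739/3780

1739/3780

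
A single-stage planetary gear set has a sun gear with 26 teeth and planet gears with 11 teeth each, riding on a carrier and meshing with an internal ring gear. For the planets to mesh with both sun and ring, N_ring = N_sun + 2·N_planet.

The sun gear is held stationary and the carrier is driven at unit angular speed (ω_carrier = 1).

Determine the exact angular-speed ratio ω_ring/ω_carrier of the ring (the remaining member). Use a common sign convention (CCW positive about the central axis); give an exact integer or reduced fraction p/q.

N_ring = 26 + 2·11 = 48
26(ω_s−ω_c) = −48(ω_r−ω_c),  ω_s=0, ω_c=1
ω_r = 1 − (26/48)(0−1) = 37/24
ω_r/ω_c = 37/24

37/24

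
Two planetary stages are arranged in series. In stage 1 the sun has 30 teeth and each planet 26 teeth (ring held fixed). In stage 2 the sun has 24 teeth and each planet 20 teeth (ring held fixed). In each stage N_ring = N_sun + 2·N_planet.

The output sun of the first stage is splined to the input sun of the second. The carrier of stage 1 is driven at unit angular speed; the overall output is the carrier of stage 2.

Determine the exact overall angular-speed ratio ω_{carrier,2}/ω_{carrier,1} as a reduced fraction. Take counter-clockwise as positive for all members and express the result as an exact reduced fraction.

56/55

Stage 1: N_ring = 30 + 2·26 = 82
Stage 1: 30(ω_s−ω_c) = −82(ω_r−ω_c),  ω_r=0, ω_c=1
Stage 1: ω_s = 1 − (82/30)(0−1) = 56/15
  ⇒ ω_s¹/ω_c¹ = 56/15
Stage 2: N_ring = 24 + 2·20 = 64
Stage 2: 24(ω_s−ω_c) = −64(ω_r−ω_c),  ω_r=0, ω_s=1
Stage 2: 24(1−ω_c) = −64(0−ω_c)  ⇒  88ω_c = 24  ⇒  ω_c = 3/11
  ⇒ ω_c²/ω_s² = 3/11
Coupling ω_s² = ω_s¹ ⇒ overall = 56/15 × 3/11 = 56/55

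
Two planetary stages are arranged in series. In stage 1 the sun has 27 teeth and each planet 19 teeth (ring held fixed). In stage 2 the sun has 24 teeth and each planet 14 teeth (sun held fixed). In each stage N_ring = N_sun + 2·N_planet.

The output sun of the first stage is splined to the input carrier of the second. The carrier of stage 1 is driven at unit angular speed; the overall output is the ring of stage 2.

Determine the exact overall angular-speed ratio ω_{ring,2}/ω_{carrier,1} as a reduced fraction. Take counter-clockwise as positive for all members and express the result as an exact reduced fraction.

1748/351

Stage 1: N_ring = 27 + 2·19 = 65
Stage 1: 27(ω_s−ω_c) = −65(ω_r−ω_c),  ω_r=0, ω_c=1
Stage 1: ω_s = 1 − (65/27)(0−1) = 92/27
  ⇒ ω_s¹/ω_c¹ = 92/27
Stage 2: N_ring = 24 + 2·14 = 52
Stage 2: 24(ω_s−ω_c) = −52(ω_r−ω_c),  ω_s=0, ω_c=1
Stage 2: ω_r = 1 − (24/52)(0−1) = 19/13
  ⇒ ω_r²/ω_c² = 19/13
Coupling ω_c² = ω_s¹ ⇒ overall = 92/27 × 19/13 = 1748/351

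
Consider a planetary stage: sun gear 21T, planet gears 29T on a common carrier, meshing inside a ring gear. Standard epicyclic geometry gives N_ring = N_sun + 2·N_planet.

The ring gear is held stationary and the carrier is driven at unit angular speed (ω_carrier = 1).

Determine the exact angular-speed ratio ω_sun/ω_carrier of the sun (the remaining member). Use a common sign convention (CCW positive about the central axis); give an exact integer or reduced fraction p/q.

100/21

N_ring = 21 + 2·29 = 79
21(ω_s−ω_c) = −79(ω_r−ω_c),  ω_r=0, ω_c=1
ω_s = 1 − (79/21)(0−1) = 100/21
ω_s/ω_c = 100/21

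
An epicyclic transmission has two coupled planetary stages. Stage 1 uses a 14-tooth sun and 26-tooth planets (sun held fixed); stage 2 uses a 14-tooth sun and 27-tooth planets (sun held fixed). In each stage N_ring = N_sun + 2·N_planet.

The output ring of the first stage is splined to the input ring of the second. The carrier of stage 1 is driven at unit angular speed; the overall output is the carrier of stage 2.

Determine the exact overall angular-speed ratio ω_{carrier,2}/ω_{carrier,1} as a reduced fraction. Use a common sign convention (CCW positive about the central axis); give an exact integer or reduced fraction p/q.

Stage 1: N_ring = 14 + 2·26 = 66
Stage 1: 14(ω_s−ω_c) = −66(ω_r−ω_c),  ω_s=0, ω_c=1
Stage 1: ω_r = 1 − (14/66)(0−1) = 40/33
  ⇒ ω_r¹/ω_c¹ = 40/33
Stage 2: N_ring = 14 + 2·27 = 68
Stage 2: 14(ω_s−ω_c) = −68(ω_r−ω_c),  ω_s=0, ω_r=1
Stage 2: 14(0−ω_c) = −68(1−ω_c)  ⇒  82ω_c = 68  ⇒  ω_c = 34/41
  ⇒ ω_c²/ω_r² = 34/41
Coupling ω_r² = ω_r¹ ⇒ overall = 40/33 × 34/41 = 1360/1353

1360/1353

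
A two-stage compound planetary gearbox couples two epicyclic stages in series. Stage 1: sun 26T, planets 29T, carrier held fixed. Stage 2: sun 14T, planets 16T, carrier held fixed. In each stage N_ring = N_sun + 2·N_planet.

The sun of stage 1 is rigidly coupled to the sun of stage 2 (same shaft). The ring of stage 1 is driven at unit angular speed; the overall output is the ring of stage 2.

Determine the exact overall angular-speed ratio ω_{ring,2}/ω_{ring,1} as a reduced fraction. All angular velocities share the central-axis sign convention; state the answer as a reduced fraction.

Stage 1: N_ring = 26 + 2·29 = 84
Stage 1: 26(ω_s−ω_c) = −84(ω_r−ω_c),  ω_c=0, ω_r=1
Stage 1: ω_s = 0 − (84/26)(1−0) = -42/13
  ⇒ ω_s¹/ω_r¹ = -42/13
Stage 2: N_ring = 14 + 2·16 = 46
Stage 2: 14(ω_s−ω_c) = −46(ω_r−ω_c),  ω_c=0, ω_s=1
Stage 2: ω_r = 0 − (14/46)(1−0) = -7/23
  ⇒ ω_r²/ω_s² = -7/23
Coupling ω_s² = ω_s¹ ⇒ overall = -42/13 × -7/23 = 294/299

294/299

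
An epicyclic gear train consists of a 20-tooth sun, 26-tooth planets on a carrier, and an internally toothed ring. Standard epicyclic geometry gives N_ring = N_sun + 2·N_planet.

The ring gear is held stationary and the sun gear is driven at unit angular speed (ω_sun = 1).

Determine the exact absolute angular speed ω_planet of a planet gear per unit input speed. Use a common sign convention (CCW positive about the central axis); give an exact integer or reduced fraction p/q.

N_ring = 20 + 2·26 = 72
20(ω_s−ω_c) = −72(ω_r−ω_c),  ω_r=0, ω_s=1
20(1−ω_c) = −72(0−ω_c)  ⇒  92ω_c = 20  ⇒  ω_c = 5/23
sun–planet: 20·(1−5/23) = −26·(ω_p−ω_c)  ⇒  ω_p−ω_c = −(20/26)·(18/23) = -180/299
ω_p = 5/23 − 180/299 = -5/13

-5/13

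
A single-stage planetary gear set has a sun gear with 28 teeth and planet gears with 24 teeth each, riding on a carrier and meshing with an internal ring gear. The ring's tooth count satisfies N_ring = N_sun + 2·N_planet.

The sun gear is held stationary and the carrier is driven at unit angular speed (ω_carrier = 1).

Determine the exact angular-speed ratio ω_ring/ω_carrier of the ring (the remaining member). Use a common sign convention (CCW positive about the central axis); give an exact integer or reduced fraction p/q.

26/19

N_ring = 28 + 2·24 = 76
28(ω_s−ω_c) = −76(ω_r−ω_c),  ω_s=0, ω_c=1
ω_r = 1 − (28/76)(0−1) = 26/19
ω_r/ω_c = 26/19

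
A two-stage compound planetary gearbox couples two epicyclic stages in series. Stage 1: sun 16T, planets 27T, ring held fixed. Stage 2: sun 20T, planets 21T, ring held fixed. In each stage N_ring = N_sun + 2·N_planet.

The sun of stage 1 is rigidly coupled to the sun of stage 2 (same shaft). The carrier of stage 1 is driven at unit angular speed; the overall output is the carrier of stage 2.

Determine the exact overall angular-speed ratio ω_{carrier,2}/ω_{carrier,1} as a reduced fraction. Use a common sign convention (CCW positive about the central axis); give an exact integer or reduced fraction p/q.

Stage 1: N_ring = 16 + 2·27 = 70
Stage 1: 16(ω_s−ω_c) = −70(ω_r−ω_c),  ω_r=0, ω_c=1
Stage 1: ω_s = 1 − (70/16)(0−1) = 43/8
  ⇒ ω_s¹/ω_c¹ = 43/8
Stage 2: N_ring = 20 + 2·21 = 62
Stage 2: 20(ω_s−ω_c) = −62(ω_r−ω_c),  ω_r=0, ω_s=1
Stage 2: 20(1−ω_c) = −62(0−ω_c)  ⇒  82ω_c = 20  ⇒  ω_c = 10/41
  ⇒ ω_c²/ω_s² = 10/41
Coupling ω_s² = ω_s¹ ⇒ overall = 43/8 × 10/41 = 215/164

215/164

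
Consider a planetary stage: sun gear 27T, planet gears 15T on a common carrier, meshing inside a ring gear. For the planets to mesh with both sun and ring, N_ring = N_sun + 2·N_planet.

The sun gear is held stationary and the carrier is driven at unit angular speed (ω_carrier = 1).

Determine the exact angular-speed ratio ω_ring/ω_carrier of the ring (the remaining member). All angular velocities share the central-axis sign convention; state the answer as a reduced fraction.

28/19

N_ring = 27 + 2·15 = 57
27(ω_s−ω_c) = −57(ω_r−ω_c),  ω_s=0, ω_c=1
ω_r = 1 − (27/57)(0−1) = 28/19
ω_r/ω_c = 28/19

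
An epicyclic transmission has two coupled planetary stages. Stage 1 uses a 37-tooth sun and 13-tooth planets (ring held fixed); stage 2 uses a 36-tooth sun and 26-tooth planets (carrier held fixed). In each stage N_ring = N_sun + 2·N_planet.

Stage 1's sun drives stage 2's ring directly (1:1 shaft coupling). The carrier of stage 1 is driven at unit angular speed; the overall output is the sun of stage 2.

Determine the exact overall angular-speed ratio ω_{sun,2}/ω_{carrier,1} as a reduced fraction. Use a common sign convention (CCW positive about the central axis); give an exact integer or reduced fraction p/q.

-2200/333

Stage 1: N_ring = 37 + 2·13 = 63
Stage 1: 37(ω_s−ω_c) = −63(ω_r−ω_c),  ω_r=0, ω_c=1
Stage 1: ω_s = 1 − (63/37)(0−1) = 100/37
  ⇒ ω_s¹/ω_c¹ = 100/37
Stage 2: N_ring = 36 + 2·26 = 88
Stage 2: 36(ω_s−ω_c) = −88(ω_r−ω_c),  ω_c=0, ω_r=1
Stage 2: ω_s = 0 − (88/36)(1−0) = -22/9
  ⇒ ω_s²/ω_r² = -22/9
Coupling ω_r² = ω_s¹ ⇒ overall = 100/37 × -22/9 = -2200/333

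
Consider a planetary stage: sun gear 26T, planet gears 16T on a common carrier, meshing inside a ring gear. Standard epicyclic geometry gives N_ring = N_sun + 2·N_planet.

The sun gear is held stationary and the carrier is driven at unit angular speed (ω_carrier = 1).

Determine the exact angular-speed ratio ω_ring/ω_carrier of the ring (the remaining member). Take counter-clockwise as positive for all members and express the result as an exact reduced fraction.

N_ring = 26 + 2·16 = 58
26(ω_s−ω_c) = −58(ω_r−ω_c),  ω_s=0, ω_c=1
ω_r = 1 − (26/58)(0−1) = 42/29
ω_r/ω_c = 42/29

42/29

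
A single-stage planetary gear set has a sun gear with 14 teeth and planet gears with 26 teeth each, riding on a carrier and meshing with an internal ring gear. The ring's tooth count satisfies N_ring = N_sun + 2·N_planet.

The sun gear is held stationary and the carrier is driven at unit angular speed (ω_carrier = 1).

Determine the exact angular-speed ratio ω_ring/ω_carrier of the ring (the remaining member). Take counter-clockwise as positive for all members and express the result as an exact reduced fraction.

40/33

N_ring = 14 + 2·26 = 66
14(ω_s−ω_c) = −66(ω_r−ω_c),  ω_s=0, ω_c=1
ω_r = 1 − (14/66)(0−1) = 40/33
ω_r/ω_c = 40/33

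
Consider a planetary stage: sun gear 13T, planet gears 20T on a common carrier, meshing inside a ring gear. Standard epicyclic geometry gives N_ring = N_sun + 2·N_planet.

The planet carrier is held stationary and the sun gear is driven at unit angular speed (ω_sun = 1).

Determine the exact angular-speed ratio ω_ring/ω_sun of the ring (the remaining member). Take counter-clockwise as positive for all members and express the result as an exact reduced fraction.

-13/53

N_ring = 13 + 2·20 = 53
13(ω_s−ω_c) = −53(ω_r−ω_c),  ω_c=0, ω_s=1
ω_r = 0 − (13/53)(1−0) = -13/53
ω_r/ω_s = -13/53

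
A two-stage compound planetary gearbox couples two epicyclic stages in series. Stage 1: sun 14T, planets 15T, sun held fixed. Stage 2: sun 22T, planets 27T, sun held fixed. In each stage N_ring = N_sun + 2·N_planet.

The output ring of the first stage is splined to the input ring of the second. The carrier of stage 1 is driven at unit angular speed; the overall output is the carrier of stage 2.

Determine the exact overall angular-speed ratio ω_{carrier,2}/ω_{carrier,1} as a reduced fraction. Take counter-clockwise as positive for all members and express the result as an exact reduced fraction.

Stage 1: N_ring = 14 + 2·15 = 44
Stage 1: 14(ω_s−ω_c) = −44(ω_r−ω_c),  ω_s=0, ω_c=1
Stage 1: ω_r = 1 − (14/44)(0−1) = 29/22
  ⇒ ω_r¹/ω_c¹ = 29/22
Stage 2: N_ring = 22 + 2·27 = 76
Stage 2: 22(ω_s−ω_c) = −76(ω_r−ω_c),  ω_s=0, ω_r=1
Stage 2: 22(0−ω_c) = −76(1−ω_c)  ⇒  98ω_c = 76  ⇒  ω_c = 38/49
  ⇒ ω_c²/ω_r² = 38/49
Coupling ω_r² = ω_r¹ ⇒ overall = 29/22 × 38/49 = 551/539

551/539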